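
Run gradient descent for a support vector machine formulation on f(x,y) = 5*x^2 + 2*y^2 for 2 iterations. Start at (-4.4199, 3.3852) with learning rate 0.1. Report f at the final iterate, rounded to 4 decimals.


Gradient descent on f(x,y) = 5*x^2 + 2*y^2.
Starting point: (-4.4199, 3.3852), alpha = 0.1
Step 1: grad_x = 2*5*-4.4199 = -44.199, grad_y = 2*2*3.3852 = 13.5408
  x_1 = -4.4199 - 0.1*-44.199 = 0.0
  y_1 = 3.3852 - 0.1*13.5408 = 2.0311
Step 2: grad_x = 2*5*0.0 = 0.0, grad_y = 2*2*2.0311 = 8.1245
  x_2 = 0.0 - 0.1*0.0 = 0.0
  y_2 = 2.0311 - 0.1*8.1245 = 1.2187
f(0.0, 1.2187) = 5*0.0^2 + 2*1.2187^2 = 2.9703


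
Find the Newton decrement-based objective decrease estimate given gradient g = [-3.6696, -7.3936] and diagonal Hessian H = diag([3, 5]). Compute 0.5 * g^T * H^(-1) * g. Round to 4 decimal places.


Step 1: H is diagonal, so H^(-1) * g = [-1.2232, -1.4787].
Step 2: g^T H^(-1) g = sum_i g_i^2 / H_ii
  = (-3.6696)^2/3 + (-7.3936)^2/5
  = 4.4887 + 10.9331 = 15.4217
Step 3: Objective decrease = 0.5 * g^T H^(-1) g = 7.7109


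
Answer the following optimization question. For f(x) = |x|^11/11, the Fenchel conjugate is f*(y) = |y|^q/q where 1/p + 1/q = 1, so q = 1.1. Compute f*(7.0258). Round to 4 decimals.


The conjugate exponent q satisfies 1/p + 1/q = 1.
p = 11, so q = 11/(11 - 1) = 1.1
|y|^q = 7.0258^1.1 = 8.5382
f*(7.0258) = 8.5382 / 1.1 = 7.762


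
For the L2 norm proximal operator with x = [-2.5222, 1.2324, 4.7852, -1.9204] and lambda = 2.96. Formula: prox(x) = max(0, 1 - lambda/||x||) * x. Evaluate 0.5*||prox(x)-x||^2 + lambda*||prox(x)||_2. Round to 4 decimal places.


Step 1: Compute ||x||.
||x|| = 5.8708
Step 2: Compute scaling factor.
scale = max(0, 1 - 2.96/5.8708) = 0.4958
Step 3: prox(x) = [-1.2505, 0.611, 2.3726, -0.9522]
||prox(x)|| = 2.9108
Step 4: Proximal objective.
0.5*||prox-x||^2 = 4.3808
lambda*||prox|| = 8.616
Total = 12.9968


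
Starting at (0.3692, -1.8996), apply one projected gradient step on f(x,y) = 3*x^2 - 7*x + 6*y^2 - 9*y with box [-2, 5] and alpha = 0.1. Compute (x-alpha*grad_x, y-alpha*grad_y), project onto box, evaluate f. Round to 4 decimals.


Step 1: Compute gradient at (0.3692, -1.8996).
grad_x = 2*3*0.3692 - 7 = -4.7848
grad_y = 2*6*-1.8996 - 9 = -31.7952
Step 2: Gradient step.
x_raw = 0.3692 - 0.1*-4.7848 = 0.8477
y_raw = -1.8996 - 0.1*-31.7952 = 1.2799
Step 3: Project onto [-2, 5].
x_proj = clip(0.8477) = 0.8477
y_proj = clip(1.2799) = 1.2799
Step 4: Evaluate f.
f(0.8477, 1.2799) = -5.4682


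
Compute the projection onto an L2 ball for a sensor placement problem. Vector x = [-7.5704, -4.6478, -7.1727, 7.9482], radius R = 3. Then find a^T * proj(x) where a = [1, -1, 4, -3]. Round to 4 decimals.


Step 1: Compute ||x|| (intermediates to 6 decimals).
||x|| = sqrt((-7.5704)^2 + (-4.6478)^2 + (-7.1727)^2 + 7.9482^2) = 13.911668
Step 2: Project.
Since ||x|| > R, scale = R/||x|| = 3/13.911668 = 0.215646, proj(x) = scale * x
proj(x) = [-1.632526, -1.002279, -1.546764, 1.713998]
Step 3: Dot product.
a^T * proj(x) = 1*(-1.632526) - 1*(-1.002279) + 4*(-1.546764) - 3*1.713998 = -11.9593


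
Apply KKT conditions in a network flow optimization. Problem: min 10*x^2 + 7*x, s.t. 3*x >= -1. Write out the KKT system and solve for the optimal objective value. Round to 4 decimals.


Step 1: Try lambda = 0 (constraint inactive).
x_unc = -7/(2*10) = -0.35
Check: 3*-0.35 = -1.05 < -1 -- violated!
Step 2: Constraint must be active: 3*x = -1
x* = -1/3 = -0.3333 (rounded; the exact value -1/3 is used below)
lambda = (2*10*(-1/3) + 7)/3 = 0.1111
Step 3: Compute optimal value.
f(x*) = 10*(-1/3)^2 + 7*(-1/3) = -1.2222


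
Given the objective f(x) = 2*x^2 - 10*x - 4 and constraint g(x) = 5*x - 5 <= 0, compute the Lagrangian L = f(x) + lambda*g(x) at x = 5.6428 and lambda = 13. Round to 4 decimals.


Step 1: Evaluate f(x).
f(5.6428) = 2*5.6428^2 - 10*5.6428 - 4 = 3.2544
Step 2: Evaluate g(x).
g(5.6428) = 5*5.6428 - 5 = 23.214
Step 3: Compute Lagrangian.
L = 3.2544 + 13*23.214 = 305.0364


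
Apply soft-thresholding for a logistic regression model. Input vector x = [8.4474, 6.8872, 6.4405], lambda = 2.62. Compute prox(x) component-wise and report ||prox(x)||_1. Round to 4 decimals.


Soft-thresholding with lambda = 2.62:
prox(8.4474) = sign(8.4474)*max(|8.4474| - 2.62, 0) = 5.8274
prox(6.8872) = sign(6.8872)*max(|6.8872| - 2.62, 0) = 4.2672
prox(6.4405) = sign(6.4405)*max(|6.4405| - 2.62, 0) = 3.8205
prox(x) = [5.8274, 4.2672, 3.8205]
||prox(x)||_1 = 5.8274 + 4.2672 + 3.8205 = 13.9151


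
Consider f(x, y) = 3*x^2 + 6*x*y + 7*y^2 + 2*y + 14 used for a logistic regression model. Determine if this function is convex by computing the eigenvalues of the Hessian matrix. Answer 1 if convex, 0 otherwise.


The Hessian of f(x,y) = 3*x^2 + 6*x*y + 7*y^2 + 2*y + 14 is:
H = [[6, 6], [6, 14]]
Trace = 6 + 14 = 20
Determinant = 6*14 - (6)^2 = 48
Discriminant = (20)^2 - 4*48 = 208.0
Eigenvalues: lambda_1 = 2.7889, lambda_2 = 17.2111
The function is convex.

1


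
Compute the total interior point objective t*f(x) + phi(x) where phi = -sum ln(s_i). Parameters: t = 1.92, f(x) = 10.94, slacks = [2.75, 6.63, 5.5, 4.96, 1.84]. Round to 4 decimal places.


Step 1: Compute log-barrier.
ln values: [1.0116, 1.8916, 1.7047, 1.6014, 0.6098]
phi = -(1.0116 + 1.8916 + 1.7047 + 1.6014 + 0.6098) = -6.8191
Step 2: Compute augmented objective.
t*f(x) = 1.92*10.94 = 21.0048
Total = 21.0048 - 6.8191 = 14.1857


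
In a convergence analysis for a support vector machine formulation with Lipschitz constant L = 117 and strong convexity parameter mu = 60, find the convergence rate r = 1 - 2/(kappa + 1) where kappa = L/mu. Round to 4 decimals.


Step 1: Compute the condition number.
kappa = L/mu = 117/60 = 1.95
Step 2: Compute the convergence rate.
r = 1 - 2/(kappa + 1) = 1 - 2*mu/(L + mu) = (L - mu)/(L + mu) = 57/177 = 0.322


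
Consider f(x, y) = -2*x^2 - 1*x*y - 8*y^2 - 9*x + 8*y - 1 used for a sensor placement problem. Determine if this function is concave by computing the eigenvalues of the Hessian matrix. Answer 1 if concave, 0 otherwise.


The Hessian of f(x,y) = -2*x^2 - 1*x*y - 8*y^2 - 9*x + 8*y - 1 is:
H = [[-4, -1], [-1, -16]]
Trace = -4 - 16 = -20
Determinant = -4*-16 - (-1)^2 = 63
Discriminant = (-20)^2 - 4*63 = 148.0
Eigenvalues: lambda_1 = -16.0828, lambda_2 = -3.9172
The function is concave.

1


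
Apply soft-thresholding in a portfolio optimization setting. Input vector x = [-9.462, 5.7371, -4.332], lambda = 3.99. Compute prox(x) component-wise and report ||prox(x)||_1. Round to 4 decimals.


Soft-thresholding with lambda = 3.99:
prox(-9.462) = sign(-9.462)*max(|-9.462| - 3.99, 0) = -5.472
prox(5.7371) = sign(5.7371)*max(|5.7371| - 3.99, 0) = 1.7471
prox(-4.332) = sign(-4.332)*max(|-4.332| - 3.99, 0) = -0.342
prox(x) = [-5.472, 1.7471, -0.342]
||prox(x)||_1 = 5.472 + 1.7471 + 0.342 = 7.5611


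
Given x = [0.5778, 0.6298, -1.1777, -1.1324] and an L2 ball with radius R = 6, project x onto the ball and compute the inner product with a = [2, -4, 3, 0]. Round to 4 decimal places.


Step 1: Compute ||x|| (intermediates to 6 decimals).
||x|| = sqrt(0.5778^2 + 0.6298^2 + (-1.1777)^2 + (-1.1324)^2) = 1.843857
Step 2: Project.
Since ||x|| <= R, proj = x (no scaling needed).
proj(x) = [0.5778, 0.6298, -1.1777, -1.1324]
Step 3: Dot product.
a^T * proj(x) = 2*0.5778 - 4*0.6298 + 3*(-1.1777) + 0*(-1.1324) = -4.8967


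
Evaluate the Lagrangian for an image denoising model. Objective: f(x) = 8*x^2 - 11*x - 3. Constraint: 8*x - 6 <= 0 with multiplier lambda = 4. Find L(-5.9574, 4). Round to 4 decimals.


Step 1: Evaluate f(x).
f(-5.9574) = 8*(-5.9574)^2 - 11*(-5.9574) - 3 = 346.4563
Step 2: Evaluate g(x).
g(-5.9574) = 8*-5.9574 - 6 = -53.6592
Step 3: Compute Lagrangian.
L = 346.4563 + 4*-53.6592 = 131.8195


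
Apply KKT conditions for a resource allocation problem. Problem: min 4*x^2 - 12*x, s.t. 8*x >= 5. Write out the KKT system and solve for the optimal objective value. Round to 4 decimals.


Step 1: Try lambda = 0 (constraint inactive).
Stationarity: 2*4*x - 12 = 0
x* = 12/(2*4) = 1.5
Check constraint: 8*1.5 = 12.0 >= 5 -- satisfied.
Step 2: Compute optimal value.
f(x*) = 4*1.5^2 - 12*1.5 = -9.0


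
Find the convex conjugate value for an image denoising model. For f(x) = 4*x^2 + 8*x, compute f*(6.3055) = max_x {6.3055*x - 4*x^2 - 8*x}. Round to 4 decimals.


f*(y) = sup_x {y*x - a*x^2 - b*x} = sup_x {(y-b)*x - a*x^2}
FOC: (y - b) - 2a*x = 0 => x* = (y - b)/(2a)
x* = (6.3055 - 8)/(2*4) = -0.2118
f*(6.3055) = (y-b)^2/(4a) = (6.3055 - 8)^2/(4*4)
= 2.8713/16 = 0.1795


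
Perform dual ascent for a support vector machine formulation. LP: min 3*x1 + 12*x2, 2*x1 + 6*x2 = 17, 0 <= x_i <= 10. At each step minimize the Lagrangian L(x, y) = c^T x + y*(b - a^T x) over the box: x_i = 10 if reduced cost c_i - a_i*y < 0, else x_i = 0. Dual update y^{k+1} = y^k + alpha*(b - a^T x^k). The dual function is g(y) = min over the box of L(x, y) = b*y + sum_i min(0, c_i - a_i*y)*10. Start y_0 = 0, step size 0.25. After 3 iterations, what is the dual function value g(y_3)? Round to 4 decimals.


Dual ascent for LP: min 3*x1 + 12*x2, 2*x1 + 6*x2 = 17, 0 <= x_i <= 10
Step 1: y^k = 0.0, reduced costs: (3.0, 12.0)
  x^k = (0.0, 0.0), subgradient = b - a^T x = 17.0
  y^{k+1} = 0.0 + 0.25*17.0 = 4.25
Step 2: y^k = 4.25, reduced costs: (-5.5, -13.5)
  x^k = (10.0, 10.0), subgradient = b - a^T x = -63.0
  y^{k+1} = 4.25 + 0.25*-63.0 = -11.5
Step 3: y^k = -11.5, reduced costs: (26.0, 81.0)
  x^k = (0.0, 0.0), subgradient = b - a^T x = 17.0
  y^{k+1} = -11.5 + 0.25*17.0 = -7.25
Dual objective at y_3 = -7.25: reduced costs (17.5, 55.5), box minimizer x = (0.0, 0.0)
g(y_3) = b*y + (c1 - a1*y)*x1 + (c2 - a2*y)*x2 = 17*(-7.25) + 17.5*0.0 + 55.5*0.0 = -123.25 + 0.0 + 0.0 = -123.25


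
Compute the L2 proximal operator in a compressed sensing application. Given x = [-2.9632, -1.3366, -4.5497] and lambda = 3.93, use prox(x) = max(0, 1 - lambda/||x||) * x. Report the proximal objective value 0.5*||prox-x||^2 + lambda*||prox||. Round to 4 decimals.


Step 1: Compute ||x||.
||x|| = 5.5917
Step 2: Compute scaling factor.
scale = max(0, 1 - 3.93/5.5917) = 0.2972
Step 3: prox(x) = [-0.8806, -0.3972, -1.352]
||prox(x)|| = 1.6617
Step 4: Proximal objective.
0.5*||prox-x||^2 = 7.7225
lambda*||prox|| = 6.5305
Total = 14.2528


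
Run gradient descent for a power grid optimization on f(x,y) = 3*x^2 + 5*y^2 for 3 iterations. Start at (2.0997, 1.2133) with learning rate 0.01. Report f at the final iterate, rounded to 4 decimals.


Gradient descent on f(x,y) = 3*x^2 + 5*y^2.
Starting point: (2.0997, 1.2133), alpha = 0.01
Step 1: grad_x = 2*3*2.0997 = 12.5982, grad_y = 2*5*1.2133 = 12.133
  x_1 = 2.0997 - 0.01*12.5982 = 1.9737
  y_1 = 1.2133 - 0.01*12.133 = 1.092
Step 2: grad_x = 2*3*1.9737 = 11.8423, grad_y = 2*5*1.092 = 10.9197
  x_2 = 1.9737 - 0.01*11.8423 = 1.8553
  y_2 = 1.092 - 0.01*10.9197 = 0.9828
Step 3: grad_x = 2*3*1.8553 = 11.1318, grad_y = 2*5*0.9828 = 9.8277
  x_3 = 1.8553 - 0.01*11.1318 = 1.744
  y_3 = 0.9828 - 0.01*9.8277 = 0.8845
f(1.744, 0.8845) = 3*1.744^2 + 5*0.8845^2 = 13.036


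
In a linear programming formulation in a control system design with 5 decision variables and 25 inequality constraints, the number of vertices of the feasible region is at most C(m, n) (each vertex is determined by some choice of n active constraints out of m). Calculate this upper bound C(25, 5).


Each vertex corresponds to some choice of n active constraints out of m, so the number of vertices is at most C(m, n) = m! / (n!(m-n)!).
m = 25, n = 5
Numerator: 25 * 24 * 23 * 22 * 21
Denominator: 5! = 120
C(25, 5) = 53130


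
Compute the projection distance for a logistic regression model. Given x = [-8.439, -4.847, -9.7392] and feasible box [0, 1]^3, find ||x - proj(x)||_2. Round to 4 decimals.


Project each component onto [0, 1].
clip(-8.439) = 0.0, clip(-4.847) = 0.0, clip(-9.7392) = 0.0
Projection = [0.0, 0.0, 0.0]
Squared diffs: [71.2167, 23.4934, 94.852]
Distance = sqrt(189.5621) = 13.7682


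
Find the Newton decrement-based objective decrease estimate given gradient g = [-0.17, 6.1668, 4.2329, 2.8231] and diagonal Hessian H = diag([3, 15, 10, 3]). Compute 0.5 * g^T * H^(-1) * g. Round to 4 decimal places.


Step 1: H is diagonal, so H^(-1) * g = [-0.0567, 0.4111, 0.4233, 0.941].
Step 2: g^T H^(-1) g = sum_i g_i^2 / H_ii
  = (-0.17)^2/3 + (6.1668)^2/15 + (4.2329)^2/10 + (2.8231)^2/3
  = 0.0096 + 2.5353 + 1.7917 + 2.6566 = 6.9933
Step 3: Objective decrease = 0.5 * g^T H^(-1) g = 3.4967


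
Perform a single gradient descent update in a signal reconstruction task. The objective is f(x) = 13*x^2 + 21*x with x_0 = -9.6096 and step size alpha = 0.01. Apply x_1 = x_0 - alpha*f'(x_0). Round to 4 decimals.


We compute the gradient at x_0 and apply the update.
f'(x) = 26*x + 21
f'(-9.6096) = 26*-9.6096 + 21 = -228.8496
x_1 = -9.6096 - 0.01*-228.8496 = -7.3211


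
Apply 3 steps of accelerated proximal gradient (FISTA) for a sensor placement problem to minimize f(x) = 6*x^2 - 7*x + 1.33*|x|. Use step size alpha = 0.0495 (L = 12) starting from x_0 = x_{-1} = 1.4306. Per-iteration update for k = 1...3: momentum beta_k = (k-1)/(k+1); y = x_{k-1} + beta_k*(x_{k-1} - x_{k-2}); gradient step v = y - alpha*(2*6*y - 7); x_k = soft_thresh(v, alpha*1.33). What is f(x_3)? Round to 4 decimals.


FISTA on f(x) = 6*x^2 - 7*x + 1.33*|x|
L = 12, alpha = 0.0495
Iteration 1: beta = 0.0, y = 1.4306 + 0.0*(1.4306 - 1.4306) = 1.4306
  grad(y) = 10.1672, v = y - alpha*grad = 0.9273
  prox(v) = soft_thresh(0.9273, 0.0658) = 0.8615
Iteration 2: beta = 0.3333, y = 0.8615 + 0.3333*(0.8615 - 1.4306) = 0.6718
  grad(y) = 1.0614, v = y - alpha*grad = 0.6192
  prox(v) = soft_thresh(0.6192, 0.0658) = 0.5534
Iteration 3: beta = 0.5, y = 0.5534 + 0.5*(0.5534 - 0.8615) = 0.3994
  grad(y) = -2.2076, v = y - alpha*grad = 0.5086
  prox(v) = soft_thresh(0.5086, 0.0658) = 0.4428
f(x_3) = 6*0.4428^2 - 7*0.4428 + 1.33*|0.4428| = -1.3342


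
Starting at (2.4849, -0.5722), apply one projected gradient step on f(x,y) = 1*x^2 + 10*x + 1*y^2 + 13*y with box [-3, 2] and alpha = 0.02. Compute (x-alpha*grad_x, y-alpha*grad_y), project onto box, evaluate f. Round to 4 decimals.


Step 1: Compute gradient at (2.4849, -0.5722).
grad_x = 2*1*2.4849 + 10 = 14.9698
grad_y = 2*1*-0.5722 + 13 = 11.8556
Step 2: Gradient step.
x_raw = 2.4849 - 0.02*14.9698 = 2.1855
y_raw = -0.5722 - 0.02*11.8556 = -0.8093
Step 3: Project onto [-3, 2].
x_proj = clip(2.1855) = 2.0
y_proj = clip(-0.8093) = -0.8093
Step 4: Evaluate f.
f(2.0, -0.8093) = 14.1339


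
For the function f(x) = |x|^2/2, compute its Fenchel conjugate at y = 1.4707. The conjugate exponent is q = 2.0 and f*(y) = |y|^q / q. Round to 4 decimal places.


The conjugate exponent q satisfies 1/p + 1/q = 1.
p = 2, so q = 2/(2 - 1) = 2.0
|y|^q = 1.4707^2.0 = 2.163
f*(1.4707) = 2.163 / 2.0 = 1.0815


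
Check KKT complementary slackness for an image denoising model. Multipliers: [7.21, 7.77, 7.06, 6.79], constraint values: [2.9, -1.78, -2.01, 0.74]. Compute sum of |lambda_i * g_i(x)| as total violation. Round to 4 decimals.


KKT complementary slackness check:
lambda_1 * g_1 = 7.21 * 2.9 = 20.909
lambda_2 * g_2 = 7.77 * -1.78 = -13.8306
lambda_3 * g_3 = 7.06 * -2.01 = -14.1906
lambda_4 * g_4 = 6.79 * 0.74 = 5.0246
Total violation = 20.909 + 13.8306 + 14.1906 + 5.0246 = 53.9548


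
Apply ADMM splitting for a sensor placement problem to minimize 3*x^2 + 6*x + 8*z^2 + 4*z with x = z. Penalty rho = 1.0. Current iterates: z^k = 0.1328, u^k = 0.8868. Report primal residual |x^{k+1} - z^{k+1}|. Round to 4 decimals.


ADMM iteration with rho = 1.0, z^k = 0.1328, u^k = 0.8868
Step 1: x-update.
Minimize 3*x^2 + 6*x + (1.0/2)*(x - 0.1328 + 0.8868)^2
FOC: (2*3 + 1.0)*x = -6 + 1.0*(0.1328 - 0.8868)
x^{k+1} = -0.9649
Step 2: z-update.
Minimize 8*z^2 + 4*z + (1.0/2)*(-0.9649 - z + 0.8868)^2
FOC: (2*8 + 1.0)*z = -4 + 1.0*(-0.9649 + 0.8868)
z^{k+1} = -0.2399
Step 3: u-update.
u^{k+1} = 0.8868 - 0.9649 + 0.2399 = 0.1618
Step 4: Primal residual = |-0.9649 + 0.2399| = 0.725


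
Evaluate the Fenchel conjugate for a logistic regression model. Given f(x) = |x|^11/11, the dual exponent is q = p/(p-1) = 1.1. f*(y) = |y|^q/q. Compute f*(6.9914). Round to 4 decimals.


The conjugate exponent q satisfies 1/p + 1/q = 1.
p = 11, so q = 11/(11 - 1) = 1.1
|y|^q = 6.9914^1.1 = 8.4922
f*(6.9914) = 8.4922 / 1.1 = 7.7202


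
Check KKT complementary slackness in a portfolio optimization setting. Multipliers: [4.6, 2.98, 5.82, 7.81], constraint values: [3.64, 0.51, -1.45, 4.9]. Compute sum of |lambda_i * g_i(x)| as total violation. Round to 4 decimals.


KKT complementary slackness check:
lambda_1 * g_1 = 4.6 * 3.64 = 16.744
lambda_2 * g_2 = 2.98 * 0.51 = 1.5198
lambda_3 * g_3 = 5.82 * -1.45 = -8.439
lambda_4 * g_4 = 7.81 * 4.9 = 38.269
Total violation = 16.744 + 1.5198 + 8.439 + 38.269 = 64.9718


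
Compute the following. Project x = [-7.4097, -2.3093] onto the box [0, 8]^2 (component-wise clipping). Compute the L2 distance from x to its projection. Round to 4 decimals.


Project each component onto [0, 8].
clip(-7.4097) = 0.0, clip(-2.3093) = 0.0
Projection = [0.0, 0.0]
Squared diffs: [54.9037, 5.3329]
Distance = sqrt(60.2366) = 7.7612


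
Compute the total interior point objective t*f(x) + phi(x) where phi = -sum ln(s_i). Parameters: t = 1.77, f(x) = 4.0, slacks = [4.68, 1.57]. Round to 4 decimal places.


Step 1: Compute log-barrier.
ln values: [1.5433, 0.4511]
phi = -(1.5433 + 0.4511) = -1.9944
Step 2: Compute augmented objective.
t*f(x) = 1.77*4.0 = 7.08
Total = 7.08 - 1.9944 = 5.0856


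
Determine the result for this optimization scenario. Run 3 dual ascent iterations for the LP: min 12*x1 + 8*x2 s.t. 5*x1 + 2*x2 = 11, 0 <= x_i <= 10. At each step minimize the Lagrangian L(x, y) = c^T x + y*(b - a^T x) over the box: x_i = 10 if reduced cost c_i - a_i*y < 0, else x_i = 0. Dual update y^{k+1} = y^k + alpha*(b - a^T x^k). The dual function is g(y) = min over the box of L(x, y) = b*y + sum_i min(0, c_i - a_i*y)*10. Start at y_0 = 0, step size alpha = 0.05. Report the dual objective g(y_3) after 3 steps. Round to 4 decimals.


Dual ascent for LP: min 12*x1 + 8*x2, 5*x1 + 2*x2 = 11, 0 <= x_i <= 10
Step 1: y^k = 0.0, reduced costs: (12.0, 8.0)
  x^k = (0.0, 0.0), subgradient = b - a^T x = 11.0
  y^{k+1} = 0.0 + 0.05*11.0 = 0.55
Step 2: y^k = 0.55, reduced costs: (9.25, 6.9)
  x^k = (0.0, 0.0), subgradient = b - a^T x = 11.0
  y^{k+1} = 0.55 + 0.05*11.0 = 1.1
Step 3: y^k = 1.1, reduced costs: (6.5, 5.8)
  x^k = (0.0, 0.0), subgradient = b - a^T x = 11.0
  y^{k+1} = 1.1 + 0.05*11.0 = 1.65
Dual objective at y_3 = 1.65: reduced costs (3.75, 4.7), box minimizer x = (0.0, 0.0)
g(y_3) = b*y + (c1 - a1*y)*x1 + (c2 - a2*y)*x2 = 11*1.65 + 3.75*0.0 + 4.7*0.0 = 18.15 + 0.0 + 0.0 = 18.15


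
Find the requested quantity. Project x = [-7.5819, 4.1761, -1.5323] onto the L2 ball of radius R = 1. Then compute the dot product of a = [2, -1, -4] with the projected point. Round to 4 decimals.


Step 1: Compute ||x|| (intermediates to 6 decimals).
||x|| = sqrt((-7.5819)^2 + 4.1761^2 + (-1.5323)^2) = 8.790504
Step 2: Project.
Since ||x|| > R, scale = R/||x|| = 1/8.790504 = 0.113759, proj(x) = scale * x
proj(x) = [-0.862509, 0.475069, -0.174313]
Step 3: Dot product.
a^T * proj(x) = 2*(-0.862509) - 1*0.475069 - 4*(-0.174313) = -1.5028


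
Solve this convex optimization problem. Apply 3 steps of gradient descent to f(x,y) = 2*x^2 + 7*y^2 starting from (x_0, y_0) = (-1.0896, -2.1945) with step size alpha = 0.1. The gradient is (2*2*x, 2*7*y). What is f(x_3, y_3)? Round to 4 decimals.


Gradient descent on f(x,y) = 2*x^2 + 7*y^2.
Starting point: (-1.0896, -2.1945), alpha = 0.1
Step 1: grad_x = 2*2*-1.0896 = -4.3584, grad_y = 2*7*-2.1945 = -30.723
  x_1 = -1.0896 - 0.1*-4.3584 = -0.6538
  y_1 = -2.1945 - 0.1*-30.723 = 0.8778
Step 2: grad_x = 2*2*-0.6538 = -2.615, grad_y = 2*7*0.8778 = 12.2892
  x_2 = -0.6538 - 0.1*-2.615 = -0.3923
  y_2 = 0.8778 - 0.1*12.2892 = -0.3511
Step 3: grad_x = 2*2*-0.3923 = -1.569, grad_y = 2*7*-0.3511 = -4.9157
  x_3 = -0.3923 - 0.1*-1.569 = -0.2354
  y_3 = -0.3511 - 0.1*-4.9157 = 0.1404
f(-0.2354, 0.1404) = 2*(-0.2354)^2 + 7*0.1404^2 = 0.2489


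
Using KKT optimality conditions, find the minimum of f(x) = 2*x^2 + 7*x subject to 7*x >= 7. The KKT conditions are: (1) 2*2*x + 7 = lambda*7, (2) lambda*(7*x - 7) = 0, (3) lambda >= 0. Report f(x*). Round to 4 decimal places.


Step 1: Try lambda = 0 (constraint inactive).
x_unc = -7/(2*2) = -1.75
Check: 7*-1.75 = -12.25 < 7 -- violated!
Step 2: Constraint must be active: 7*x = 7
x* = 7/7 = 1.0
lambda = (2*2*1.0 + 7)/7 = 1.5714
Step 3: Compute optimal value.
f(x*) = 2*1.0^2 + 7*1.0 = 9.0


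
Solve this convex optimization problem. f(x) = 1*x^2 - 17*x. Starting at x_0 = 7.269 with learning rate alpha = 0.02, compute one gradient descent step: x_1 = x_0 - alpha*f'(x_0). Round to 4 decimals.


We compute the gradient at x_0 and apply the update.
f'(x) = 2*x - 17
f'(7.269) = 2*7.269 - 17 = -2.462
x_1 = 7.269 - 0.02*-2.462 = 7.3182


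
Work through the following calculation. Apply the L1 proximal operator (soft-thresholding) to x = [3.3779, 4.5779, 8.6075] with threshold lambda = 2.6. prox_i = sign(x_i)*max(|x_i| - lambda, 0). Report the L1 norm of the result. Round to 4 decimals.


Soft-thresholding with lambda = 2.6:
prox(3.3779) = sign(3.3779)*max(|3.3779| - 2.6, 0) = 0.7779
prox(4.5779) = sign(4.5779)*max(|4.5779| - 2.6, 0) = 1.9779
prox(8.6075) = sign(8.6075)*max(|8.6075| - 2.6, 0) = 6.0075
prox(x) = [0.7779, 1.9779, 6.0075]
||prox(x)||_1 = 0.7779 + 1.9779 + 6.0075 = 8.7633


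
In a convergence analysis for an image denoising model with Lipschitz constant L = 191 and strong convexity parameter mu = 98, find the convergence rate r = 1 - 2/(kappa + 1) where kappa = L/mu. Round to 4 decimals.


Step 1: Compute the condition number.
kappa = L/mu = 191/98 = 1.949
Step 2: Compute the convergence rate.
r = 1 - 2/(kappa + 1) = 1 - 2*mu/(L + mu) = (L - mu)/(L + mu) = 93/289 = 0.3218


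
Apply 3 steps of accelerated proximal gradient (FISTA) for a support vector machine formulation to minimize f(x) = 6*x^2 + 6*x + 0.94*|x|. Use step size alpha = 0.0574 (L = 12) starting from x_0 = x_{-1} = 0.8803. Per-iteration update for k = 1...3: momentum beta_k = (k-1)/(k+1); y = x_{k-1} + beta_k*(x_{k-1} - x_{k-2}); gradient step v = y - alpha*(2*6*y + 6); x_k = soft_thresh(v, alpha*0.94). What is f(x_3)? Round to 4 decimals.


FISTA on f(x) = 6*x^2 + 6*x + 0.94*|x|
L = 12, alpha = 0.0574
Iteration 1: beta = 0.0, y = 0.8803 + 0.0*(0.8803 - 0.8803) = 0.8803
  grad(y) = 16.5636, v = y - alpha*grad = -0.0705
  prox(v) = soft_thresh(-0.0705, 0.054) = -0.0165
Iteration 2: beta = 0.3333, y = -0.0165 + 0.3333*(-0.0165 - 0.8803) = -0.3154
  grad(y) = 2.2149, v = y - alpha*grad = -0.4426
  prox(v) = soft_thresh(-0.4426, 0.054) = -0.3886
Iteration 3: beta = 0.5, y = -0.3886 + 0.5*(-0.3886 + 0.0165) = -0.5747
  grad(y) = -0.8959, v = y - alpha*grad = -0.5232
  prox(v) = soft_thresh(-0.5232, 0.054) = -0.4693
f(x_3) = 6*(-0.4693)^2 + 6*(-0.4693) + 0.94*|-0.4693| = -1.0532


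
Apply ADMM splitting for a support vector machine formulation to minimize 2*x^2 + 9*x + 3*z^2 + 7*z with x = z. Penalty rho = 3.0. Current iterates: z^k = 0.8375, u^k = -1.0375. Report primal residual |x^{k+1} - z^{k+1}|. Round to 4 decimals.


ADMM iteration with rho = 3.0, z^k = 0.8375, u^k = -1.0375
Step 1: x-update.
Minimize 2*x^2 + 9*x + (3.0/2)*(x - 0.8375 - 1.0375)^2
FOC: (2*2 + 3.0)*x = -9 + 3.0*(0.8375 + 1.0375)
x^{k+1} = -0.4821
Step 2: z-update.
Minimize 3*z^2 + 7*z + (3.0/2)*(-0.4821 - z - 1.0375)^2
FOC: (2*3 + 3.0)*z = -7 + 3.0*(-0.4821 - 1.0375)
z^{k+1} = -1.2843
Step 3: u-update.
u^{k+1} = -1.0375 - 0.4821 + 1.2843 = -0.2353
Step 4: Primal residual = |-0.4821 + 1.2843| = 0.8022


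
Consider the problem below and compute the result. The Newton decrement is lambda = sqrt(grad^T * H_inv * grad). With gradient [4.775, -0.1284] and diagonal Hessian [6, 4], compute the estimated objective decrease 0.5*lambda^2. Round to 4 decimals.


Step 1: H is diagonal, so H^(-1) * g = [0.7958, -0.0321].
Step 2: g^T H^(-1) g = sum_i g_i^2 / H_ii
  = (4.775)^2/6 + (-0.1284)^2/4
  = 3.8001 + 0.0041 = 3.8042
Step 3: Objective decrease = 0.5 * g^T H^(-1) g = 1.9021


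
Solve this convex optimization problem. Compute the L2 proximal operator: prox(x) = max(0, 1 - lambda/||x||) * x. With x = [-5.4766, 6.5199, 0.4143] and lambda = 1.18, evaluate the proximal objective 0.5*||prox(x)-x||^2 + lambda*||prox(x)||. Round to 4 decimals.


Step 1: Compute ||x||.
||x|| = 8.5249
Step 2: Compute scaling factor.
scale = max(0, 1 - 1.18/8.5249) = 0.8616
Step 3: prox(x) = [-4.7185, 5.6174, 0.357]
||prox(x)|| = 7.3449
Step 4: Proximal objective.
0.5*||prox-x||^2 = 0.6962
lambda*||prox|| = 8.667
Total = 9.3632


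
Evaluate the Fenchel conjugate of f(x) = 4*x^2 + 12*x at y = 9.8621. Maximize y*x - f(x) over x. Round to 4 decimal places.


f*(y) = sup_x {y*x - a*x^2 - b*x} = sup_x {(y-b)*x - a*x^2}
FOC: (y - b) - 2a*x = 0 => x* = (y - b)/(2a)
x* = (9.8621 - 12)/(2*4) = -0.2672
f*(9.8621) = (y-b)^2/(4a) = (9.8621 - 12)^2/(4*4)
= 4.5706/16 = 0.2857


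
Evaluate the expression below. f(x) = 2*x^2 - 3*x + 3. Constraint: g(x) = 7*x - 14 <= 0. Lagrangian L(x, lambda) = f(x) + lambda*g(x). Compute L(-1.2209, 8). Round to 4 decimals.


Step 1: Evaluate f(x).
f(-1.2209) = 2*(-1.2209)^2 - 3*(-1.2209) + 3 = 9.6439
Step 2: Evaluate g(x).
g(-1.2209) = 7*-1.2209 - 14 = -22.5463
Step 3: Compute Lagrangian.
L = 9.6439 + 8*-22.5463 = -170.7265


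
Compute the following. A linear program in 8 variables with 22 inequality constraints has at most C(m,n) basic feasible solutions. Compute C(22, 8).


Each vertex corresponds to some choice of n active constraints out of m, so the number of vertices is at most C(m, n) = m! / (n!(m-n)!).
m = 22, n = 8
Numerator: 22 * 21 * 20 * 19 * 18 * 17 * 16 * 15
Denominator: 8! = 40320
C(22, 8) = 319770


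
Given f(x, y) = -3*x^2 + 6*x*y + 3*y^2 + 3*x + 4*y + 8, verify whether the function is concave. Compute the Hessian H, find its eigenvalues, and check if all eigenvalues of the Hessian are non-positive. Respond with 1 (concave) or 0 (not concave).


The Hessian of f(x,y) = -3*x^2 + 6*x*y + 3*y^2 + 3*x + 4*y + 8 is:
H = [[-6, 6], [6, 6]]
Trace = -6 + 6 = 0
Determinant = -6*6 - (6)^2 = -72
Discriminant = (0)^2 - 4*-72 = 288.0
Eigenvalues: lambda_1 = -8.4853, lambda_2 = 8.4853
The function is not concave.

0


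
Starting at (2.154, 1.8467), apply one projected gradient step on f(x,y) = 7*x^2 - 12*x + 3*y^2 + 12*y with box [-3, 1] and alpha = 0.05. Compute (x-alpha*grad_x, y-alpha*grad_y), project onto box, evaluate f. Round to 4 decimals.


Step 1: Compute gradient at (2.154, 1.8467).
grad_x = 2*7*2.154 - 12 = 18.156
grad_y = 2*3*1.8467 + 12 = 23.0802
Step 2: Gradient step.
x_raw = 2.154 - 0.05*18.156 = 1.2462
y_raw = 1.8467 - 0.05*23.0802 = 0.6927
Step 3: Project onto [-3, 1].
x_proj = clip(1.2462) = 1.0
y_proj = clip(0.6927) = 0.6927
Step 4: Evaluate f.
f(1.0, 0.6927) = 4.7517


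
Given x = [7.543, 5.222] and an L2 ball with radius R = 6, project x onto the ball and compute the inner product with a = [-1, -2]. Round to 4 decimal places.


Step 1: Compute ||x|| (intermediates to 6 decimals).
||x|| = sqrt(7.543^2 + 5.222^2) = 9.17421
Step 2: Project.
Since ||x|| > R, scale = R/||x|| = 6/9.17421 = 0.654007, proj(x) = scale * x
proj(x) = [4.933175, 3.415225]
Step 3: Dot product.
a^T * proj(x) = -1*4.933175 - 2*3.415225 = -11.7636


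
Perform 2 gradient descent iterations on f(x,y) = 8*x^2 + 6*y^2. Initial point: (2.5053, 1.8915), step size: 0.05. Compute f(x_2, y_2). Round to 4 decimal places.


Gradient descent on f(x,y) = 8*x^2 + 6*y^2.
Starting point: (2.5053, 1.8915), alpha = 0.05
Step 1: grad_x = 2*8*2.5053 = 40.0848, grad_y = 2*6*1.8915 = 22.698
  x_1 = 2.5053 - 0.05*40.0848 = 0.5011
  y_1 = 1.8915 - 0.05*22.698 = 0.7566
Step 2: grad_x = 2*8*0.5011 = 8.017, grad_y = 2*6*0.7566 = 9.0792
  x_2 = 0.5011 - 0.05*8.017 = 0.1002
  y_2 = 0.7566 - 0.05*9.0792 = 0.3026
f(0.1002, 0.3026) = 8*0.1002^2 + 6*0.3026^2 = 0.6299


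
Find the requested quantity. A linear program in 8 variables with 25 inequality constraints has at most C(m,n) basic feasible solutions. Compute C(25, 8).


Each vertex corresponds to some choice of n active constraints out of m, so the number of vertices is at most C(m, n) = m! / (n!(m-n)!).
m = 25, n = 8
Numerator: 25 * 24 * 23 * 22 * 21 * 20 * 19 * 18
Denominator: 8! = 40320
C(25, 8) = 1081575


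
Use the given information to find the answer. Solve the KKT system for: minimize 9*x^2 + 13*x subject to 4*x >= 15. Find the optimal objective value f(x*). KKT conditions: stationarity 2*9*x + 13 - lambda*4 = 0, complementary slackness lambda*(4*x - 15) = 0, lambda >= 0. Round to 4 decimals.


Step 1: Try lambda = 0 (constraint inactive).
x_unc = -13/(2*9) = -0.7222
Check: 4*-0.7222 = -2.8888 < 15 -- violated!
Step 2: Constraint must be active: 4*x = 15
x* = 15/4 = 3.75
lambda = (2*9*3.75 + 13)/4 = 20.125
Step 3: Compute optimal value.
f(x*) = 9*3.75^2 + 13*3.75 = 175.3125


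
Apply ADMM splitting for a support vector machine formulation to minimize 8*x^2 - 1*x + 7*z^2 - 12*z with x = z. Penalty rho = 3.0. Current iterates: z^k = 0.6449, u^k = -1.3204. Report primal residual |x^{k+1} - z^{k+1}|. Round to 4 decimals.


ADMM iteration with rho = 3.0, z^k = 0.6449, u^k = -1.3204
Step 1: x-update.
Minimize 8*x^2 - 1*x + (3.0/2)*(x - 0.6449 - 1.3204)^2
FOC: (2*8 + 3.0)*x = 1 + 3.0*(0.6449 + 1.3204)
x^{k+1} = 0.3629
Step 2: z-update.
Minimize 7*z^2 - 12*z + (3.0/2)*(0.3629 - z - 1.3204)^2
FOC: (2*7 + 3.0)*z = 12 + 3.0*(0.3629 - 1.3204)
z^{k+1} = 0.5369
Step 3: u-update.
u^{k+1} = -1.3204 + 0.3629 - 0.5369 = -1.4944
Step 4: Primal residual = |0.3629 - 0.5369| = 0.174


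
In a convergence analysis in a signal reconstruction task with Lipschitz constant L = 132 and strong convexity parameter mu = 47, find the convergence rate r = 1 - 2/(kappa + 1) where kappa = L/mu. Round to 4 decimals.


Step 1: Compute the condition number.
kappa = L/mu = 132/47 = 2.8085
Step 2: Compute the convergence rate.
r = 1 - 2/(kappa + 1) = 1 - 2*mu/(L + mu) = (L - mu)/(L + mu) = 85/179 = 0.4749


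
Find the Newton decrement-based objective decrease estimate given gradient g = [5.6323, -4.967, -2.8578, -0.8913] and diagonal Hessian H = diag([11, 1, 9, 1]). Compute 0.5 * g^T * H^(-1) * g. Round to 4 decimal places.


Step 1: H is diagonal, so H^(-1) * g = [0.512, -4.967, -0.3175, -0.8913].
Step 2: g^T H^(-1) g = sum_i g_i^2 / H_ii
  = (5.6323)^2/11 + (-4.967)^2/1 + (-2.8578)^2/9 + (-0.8913)^2/1
  = 2.8839 + 24.6711 + 0.9074 + 0.7944 = 29.2568
Step 3: Objective decrease = 0.5 * g^T H^(-1) g = 14.6284


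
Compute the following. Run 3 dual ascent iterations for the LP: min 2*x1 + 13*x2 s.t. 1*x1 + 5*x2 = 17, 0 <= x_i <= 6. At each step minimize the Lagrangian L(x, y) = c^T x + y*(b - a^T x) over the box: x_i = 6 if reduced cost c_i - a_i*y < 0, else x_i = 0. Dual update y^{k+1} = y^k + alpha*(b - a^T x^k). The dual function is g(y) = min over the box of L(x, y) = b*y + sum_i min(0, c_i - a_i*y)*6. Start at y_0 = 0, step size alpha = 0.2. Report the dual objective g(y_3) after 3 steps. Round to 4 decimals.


Dual ascent for LP: min 2*x1 + 13*x2, 1*x1 + 5*x2 = 17, 0 <= x_i <= 6
Step 1: y^k = 0.0, reduced costs: (2.0, 13.0)
  x^k = (0.0, 0.0), subgradient = b - a^T x = 17.0
  y^{k+1} = 0.0 + 0.2*17.0 = 3.4
Step 2: y^k = 3.4, reduced costs: (-1.4, -4.0)
  x^k = (6.0, 6.0), subgradient = b - a^T x = -19.0
  y^{k+1} = 3.4 + 0.2*-19.0 = -0.4
Step 3: y^k = -0.4, reduced costs: (2.4, 15.0)
  x^k = (0.0, 0.0), subgradient = b - a^T x = 17.0
  y^{k+1} = -0.4 + 0.2*17.0 = 3.0
Dual objective at y_3 = 3.0: reduced costs (-1.0, -2.0), box minimizer x = (6.0, 6.0)
g(y_3) = b*y + (c1 - a1*y)*x1 + (c2 - a2*y)*x2 = 17*3.0 + (-1.0)*6.0 + (-2.0)*6.0 = 51.0 - 6.0 - 12.0 = 33.0


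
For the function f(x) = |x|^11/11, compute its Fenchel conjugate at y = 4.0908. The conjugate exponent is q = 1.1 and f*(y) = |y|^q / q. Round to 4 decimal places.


The conjugate exponent q satisfies 1/p + 1/q = 1.
p = 11, so q = 11/(11 - 1) = 1.1
|y|^q = 4.0908^1.1 = 4.7097
f*(4.0908) = 4.7097 / 1.1 = 4.2815


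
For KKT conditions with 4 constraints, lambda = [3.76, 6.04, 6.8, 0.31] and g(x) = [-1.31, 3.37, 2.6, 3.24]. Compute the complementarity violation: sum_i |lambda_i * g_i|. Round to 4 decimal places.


KKT complementary slackness check:
lambda_1 * g_1 = 3.76 * -1.31 = -4.9256
lambda_2 * g_2 = 6.04 * 3.37 = 20.3548
lambda_3 * g_3 = 6.8 * 2.6 = 17.68
lambda_4 * g_4 = 0.31 * 3.24 = 1.0044
Total violation = 4.9256 + 20.3548 + 17.68 + 1.0044 = 43.9648


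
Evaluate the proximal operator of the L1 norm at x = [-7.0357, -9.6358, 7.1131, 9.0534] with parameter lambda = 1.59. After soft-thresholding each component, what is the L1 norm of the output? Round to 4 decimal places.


Soft-thresholding with lambda = 1.59:
prox(-7.0357) = sign(-7.0357)*max(|-7.0357| - 1.59, 0) = -5.4457
prox(-9.6358) = sign(-9.6358)*max(|-9.6358| - 1.59, 0) = -8.0458
prox(7.1131) = sign(7.1131)*max(|7.1131| - 1.59, 0) = 5.5231
prox(9.0534) = sign(9.0534)*max(|9.0534| - 1.59, 0) = 7.4634
prox(x) = [-5.4457, -8.0458, 5.5231, 7.4634]
||prox(x)||_1 = 5.4457 + 8.0458 + 5.5231 + 7.4634 = 26.478


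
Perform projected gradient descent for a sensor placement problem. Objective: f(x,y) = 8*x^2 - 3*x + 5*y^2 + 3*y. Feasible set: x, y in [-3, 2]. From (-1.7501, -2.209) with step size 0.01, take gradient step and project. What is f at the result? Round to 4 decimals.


Step 1: Compute gradient at (-1.7501, -2.209).
grad_x = 2*8*-1.7501 - 3 = -31.0016
grad_y = 2*5*-2.209 + 3 = -19.09
Step 2: Gradient step.
x_raw = -1.7501 - 0.01*-31.0016 = -1.4401
y_raw = -2.209 - 0.01*-19.09 = -2.0181
Step 3: Project onto [-3, 2].
x_proj = clip(-1.4401) = -1.4401
y_proj = clip(-2.0181) = -2.0181
Step 4: Evaluate f.
f(-1.4401, -2.0181) = 35.2203


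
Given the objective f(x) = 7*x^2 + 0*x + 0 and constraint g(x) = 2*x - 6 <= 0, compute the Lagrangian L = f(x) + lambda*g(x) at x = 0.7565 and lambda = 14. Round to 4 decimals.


Step 1: Evaluate f(x).
f(0.7565) = 7*0.7565^2 + 0*0.7565 + 0 = 4.006
Step 2: Evaluate g(x).
g(0.7565) = 2*0.7565 - 6 = -4.487
Step 3: Compute Lagrangian.
L = 4.006 + 14*-4.487 = -58.812


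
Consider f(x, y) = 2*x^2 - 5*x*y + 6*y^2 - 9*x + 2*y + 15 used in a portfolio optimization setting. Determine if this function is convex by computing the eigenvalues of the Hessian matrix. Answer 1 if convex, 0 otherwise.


The Hessian of f(x,y) = 2*x^2 - 5*x*y + 6*y^2 - 9*x + 2*y + 15 is:
H = [[4, -5], [-5, 12]]
Trace = 4 + 12 = 16
Determinant = 4*12 - (-5)^2 = 23
Discriminant = (16)^2 - 4*23 = 164.0
Eigenvalues: lambda_1 = 1.5969, lambda_2 = 14.4031
The function is convex.

1


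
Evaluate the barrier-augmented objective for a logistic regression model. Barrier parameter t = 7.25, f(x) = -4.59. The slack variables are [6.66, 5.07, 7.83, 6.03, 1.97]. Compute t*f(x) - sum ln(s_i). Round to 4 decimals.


Step 1: Compute log-barrier.
ln values: [1.8961, 1.6233, 2.058, 1.7967, 0.678]
phi = -(1.8961 + 1.6233 + 2.058 + 1.7967 + 0.678) = -8.0522
Step 2: Compute augmented objective.
t*f(x) = 7.25*-4.59 = -33.2775
Total = -33.2775 - 8.0522 = -41.3297


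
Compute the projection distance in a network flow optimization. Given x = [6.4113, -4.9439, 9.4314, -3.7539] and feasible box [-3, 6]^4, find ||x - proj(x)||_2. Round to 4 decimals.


Project each component onto [-3, 6].
clip(6.4113) = 6.0, clip(-4.9439) = -3.0, clip(9.4314) = 6.0, clip(-3.7539) = -3.0
Projection = [6.0, -3.0, 6.0, -3.0]
Squared diffs: [0.1692, 3.7787, 11.7745, 0.5684]
Distance = sqrt(16.2908) = 4.0362


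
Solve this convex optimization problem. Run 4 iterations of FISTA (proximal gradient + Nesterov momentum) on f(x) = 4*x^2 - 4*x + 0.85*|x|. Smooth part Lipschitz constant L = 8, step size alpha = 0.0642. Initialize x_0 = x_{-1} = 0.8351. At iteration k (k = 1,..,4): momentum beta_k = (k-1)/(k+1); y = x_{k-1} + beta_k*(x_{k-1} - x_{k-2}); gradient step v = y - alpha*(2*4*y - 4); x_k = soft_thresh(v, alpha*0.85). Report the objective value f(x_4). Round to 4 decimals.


FISTA on f(x) = 4*x^2 - 4*x + 0.85*|x|
L = 8, alpha = 0.0642
Iteration 1: beta = 0.0, y = 0.8351 + 0.0*(0.8351 - 0.8351) = 0.8351
  grad(y) = 2.6808, v = y - alpha*grad = 0.663
  prox(v) = soft_thresh(0.663, 0.0546) = 0.6084
Iteration 2: beta = 0.3333, y = 0.6084 + 0.3333*(0.6084 - 0.8351) = 0.5329
  grad(y) = 0.2629, v = y - alpha*grad = 0.516
  prox(v) = soft_thresh(0.516, 0.0546) = 0.4614
Iteration 3: beta = 0.5, y = 0.4614 + 0.5*(0.4614 - 0.6084) = 0.3879
  grad(y) = -0.8967, v = y - alpha*grad = 0.4455
  prox(v) = soft_thresh(0.4455, 0.0546) = 0.3909
Iteration 4: beta = 0.6, y = 0.3909 + 0.6*(0.3909 - 0.4614) = 0.3486
  grad(y) = -1.2111, v = y - alpha*grad = 0.4264
  prox(v) = soft_thresh(0.4264, 0.0546) = 0.3718
f(x_4) = 4*0.3718^2 - 4*0.3718 + 0.85*|0.3718| = -0.6182


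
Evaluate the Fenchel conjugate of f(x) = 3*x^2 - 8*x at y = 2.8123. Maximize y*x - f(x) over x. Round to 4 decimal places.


f*(y) = sup_x {y*x - a*x^2 - b*x} = sup_x {(y-b)*x - a*x^2}
FOC: (y - b) - 2a*x = 0 => x* = (y - b)/(2a)
x* = (2.8123 + 8)/(2*3) = 1.8021
f*(2.8123) = (y-b)^2/(4a) = (2.8123 + 8)^2/(4*3)
= 116.9058/12 = 9.7422


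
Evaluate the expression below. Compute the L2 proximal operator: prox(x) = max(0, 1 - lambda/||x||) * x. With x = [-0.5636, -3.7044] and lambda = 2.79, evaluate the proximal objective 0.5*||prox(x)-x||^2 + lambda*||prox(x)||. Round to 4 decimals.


Step 1: Compute ||x||.
||x|| = 3.747
Step 2: Compute scaling factor.
scale = max(0, 1 - 2.79/3.747) = 0.2554
Step 3: prox(x) = [-0.1439, -0.9461]
||prox(x)|| = 0.957
Step 4: Proximal objective.
0.5*||prox-x||^2 = 3.8921
lambda*||prox|| = 2.67
Total = 6.5622


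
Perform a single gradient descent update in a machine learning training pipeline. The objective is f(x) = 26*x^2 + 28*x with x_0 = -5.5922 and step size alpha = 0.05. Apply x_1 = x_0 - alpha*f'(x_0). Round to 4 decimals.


We compute the gradient at x_0 and apply the update.
f'(x) = 52*x + 28
f'(-5.5922) = 52*-5.5922 + 28 = -262.7944
x_1 = -5.5922 - 0.05*-262.7944 = 7.5475


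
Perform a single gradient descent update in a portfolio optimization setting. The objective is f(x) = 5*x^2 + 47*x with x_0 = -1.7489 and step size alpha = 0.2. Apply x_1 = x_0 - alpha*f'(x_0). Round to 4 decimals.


We compute the gradient at x_0 and apply the update.
f'(x) = 10*x + 47
f'(-1.7489) = 10*-1.7489 + 47 = 29.511
x_1 = -1.7489 - 0.2*29.511 = -7.6511


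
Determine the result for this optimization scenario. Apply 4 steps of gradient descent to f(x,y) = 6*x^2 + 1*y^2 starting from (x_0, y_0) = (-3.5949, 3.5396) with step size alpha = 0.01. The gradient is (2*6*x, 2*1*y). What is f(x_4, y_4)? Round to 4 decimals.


Gradient descent on f(x,y) = 6*x^2 + 1*y^2.
Starting point: (-3.5949, 3.5396), alpha = 0.01
Step 1: grad_x = 2*6*-3.5949 = -43.1388, grad_y = 2*1*3.5396 = 7.0792
  x_1 = -3.5949 - 0.01*-43.1388 = -3.1635
  y_1 = 3.5396 - 0.01*7.0792 = 3.4688
Step 2: grad_x = 2*6*-3.1635 = -37.9621, grad_y = 2*1*3.4688 = 6.9376
  x_2 = -3.1635 - 0.01*-37.9621 = -2.7839
  y_2 = 3.4688 - 0.01*6.9376 = 3.3994
Step 3: grad_x = 2*6*-2.7839 = -33.4067, grad_y = 2*1*3.3994 = 6.7989
  x_3 = -2.7839 - 0.01*-33.4067 = -2.4498
  y_3 = 3.3994 - 0.01*6.7989 = 3.3314
Step 4: grad_x = 2*6*-2.4498 = -29.3979, grad_y = 2*1*3.3314 = 6.6629
  x_4 = -2.4498 - 0.01*-29.3979 = -2.1558
  y_4 = 3.3314 - 0.01*6.6629 = 3.2648
f(-2.1558, 3.2648) = 6*(-2.1558)^2 + 1*3.2648^2 = 38.545


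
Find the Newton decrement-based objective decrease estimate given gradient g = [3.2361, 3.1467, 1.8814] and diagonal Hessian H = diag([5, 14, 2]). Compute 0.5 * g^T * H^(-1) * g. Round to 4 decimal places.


Step 1: H is diagonal, so H^(-1) * g = [0.6472, 0.2248, 0.9407].
Step 2: g^T H^(-1) g = sum_i g_i^2 / H_ii
  = (3.2361)^2/5 + (3.1467)^2/14 + (1.8814)^2/2
  = 2.0945 + 0.7073 + 1.7698 = 4.5716
Step 3: Objective decrease = 0.5 * g^T H^(-1) g = 2.2858


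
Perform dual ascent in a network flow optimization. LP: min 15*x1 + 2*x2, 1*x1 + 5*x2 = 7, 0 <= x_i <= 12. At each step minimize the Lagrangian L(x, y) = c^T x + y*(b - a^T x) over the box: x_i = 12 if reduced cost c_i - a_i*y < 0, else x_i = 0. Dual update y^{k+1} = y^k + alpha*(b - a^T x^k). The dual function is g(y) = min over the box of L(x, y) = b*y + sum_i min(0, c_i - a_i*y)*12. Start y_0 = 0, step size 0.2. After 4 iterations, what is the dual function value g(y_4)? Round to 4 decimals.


Dual ascent for LP: min 15*x1 + 2*x2, 1*x1 + 5*x2 = 7, 0 <= x_i <= 12
Step 1: y^k = 0.0, reduced costs: (15.0, 2.0)
  x^k = (0.0, 0.0), subgradient = b - a^T x = 7.0
  y^{k+1} = 0.0 + 0.2*7.0 = 1.4
Step 2: y^k = 1.4, reduced costs: (13.6, -5.0)
  x^k = (0.0, 12.0), subgradient = b - a^T x = -53.0
  y^{k+1} = 1.4 + 0.2*-53.0 = -9.2
Step 3: y^k = -9.2, reduced costs: (24.2, 48.0)
  x^k = (0.0, 0.0), subgradient = b - a^T x = 7.0
  y^{k+1} = -9.2 + 0.2*7.0 = -7.8
Step 4: y^k = -7.8, reduced costs: (22.8, 41.0)
  x^k = (0.0, 0.0), subgradient = b - a^T x = 7.0
  y^{k+1} = -7.8 + 0.2*7.0 = -6.4
Dual objective at y_4 = -6.4: reduced costs (21.4, 34.0), box minimizer x = (0.0, 0.0)
g(y_4) = b*y + (c1 - a1*y)*x1 + (c2 - a2*y)*x2 = 7*(-6.4) + 21.4*0.0 + 34.0*0.0 = -44.8 + 0.0 + 0.0 = -44.8
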